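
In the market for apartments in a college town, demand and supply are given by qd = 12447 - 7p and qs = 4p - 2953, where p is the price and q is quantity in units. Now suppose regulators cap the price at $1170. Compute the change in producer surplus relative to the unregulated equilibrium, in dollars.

-503010

Equilibrium: 12447 - 7p = 4p - 2953, so 15400 = 11p and p* = 1400, q* = 2647.
Because the ceiling (1170) lies below the market-clearing price, it is binding.
At p = 1170: qd = 12447 - 7·1170 = 4257 and qs = 4·1170 - 2953 = 1727.
Producer surplus without the control is ½ · (1400 - 738.25) · 2647 = 875826.125.
With the ceiling, producers sell 1727 units at 1170, so PS = ½ · (1170 - 738.25) · 1727 = 372816.125.
Change in producer surplus = 372816.125 - 875826.125 = -503010.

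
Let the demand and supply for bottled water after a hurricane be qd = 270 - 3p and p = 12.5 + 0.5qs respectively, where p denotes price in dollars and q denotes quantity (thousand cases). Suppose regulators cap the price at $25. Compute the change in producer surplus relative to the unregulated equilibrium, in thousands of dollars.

-2006

Rearranging supply gives qs = 2p - 25. Without the control the market clears where 270 - 3p = 2p - 25, i.e. p* = 59 and q* = 93.
Since 25 < 59, the ceiling is binding.
At p = 25: qd = 270 - 3·25 = 195 and qs = 2·25 - 25 = 25.
Producer surplus without the control is ½ · (59 - 12.5) · 93 = 2162.25.
With the ceiling, producers sell 25 units at 25, so PS = ½ · (25 - 12.5) · 25 = 156.25.
Change in producer surplus = 156.25 - 2162.25 = -2006.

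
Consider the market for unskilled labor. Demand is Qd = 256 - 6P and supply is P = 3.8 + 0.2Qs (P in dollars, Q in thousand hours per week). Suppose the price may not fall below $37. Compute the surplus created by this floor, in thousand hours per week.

132

Rearranging supply gives Qs = 5P - 19. Equilibrium: 256 - 6P = 5P - 19, so 275 = 11P and P* = 25, Q* = 106.
The floor of 37 is above the equilibrium price 25, so it binds.
At P = 37: Qd = 256 - 6·37 = 34 and Qs = 5·37 - 19 = 166.
Surplus = Qs - Qd = 166 - 34 = 132.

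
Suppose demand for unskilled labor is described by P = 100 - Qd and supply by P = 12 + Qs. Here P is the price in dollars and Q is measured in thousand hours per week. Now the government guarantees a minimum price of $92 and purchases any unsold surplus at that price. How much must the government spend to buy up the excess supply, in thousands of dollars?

6624

Rearranging demand gives Qd = 100 - P; rearranging supply gives Qs = P - 12. Setting quantity demanded equal to quantity supplied, 100 - P = P - 12, gives P* = 56 and Q* = 44.
The floor of 92 is above the equilibrium price 56, so it binds.
At P = 92: Qd = 100 - 92 = 8 and Qs = 92 - 12 = 80.
Surplus = Qs - Qd = 72.
Government expenditure = surplus × support price = 72 × 92 = 6624.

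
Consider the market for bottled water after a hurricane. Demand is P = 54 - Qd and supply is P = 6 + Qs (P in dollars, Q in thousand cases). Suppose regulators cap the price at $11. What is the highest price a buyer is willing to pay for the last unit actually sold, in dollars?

49

Rearranging demand gives Qd = 54 - P; rearranging supply gives Qs = P - 6. Setting quantity demanded equal to quantity supplied, 54 - P = P - 6, gives P* = 30 and Q* = 24.
The ceiling of 11 is below the equilibrium price 30, so it binds.
At P = 11: Qd = 54 - 11 = 43 and Qs = 11 - 6 = 5.
Only 5 units reach the market. On the demand curve, the marginal buyer's willingness to pay at Q = 5 is (54 - 5) = 49.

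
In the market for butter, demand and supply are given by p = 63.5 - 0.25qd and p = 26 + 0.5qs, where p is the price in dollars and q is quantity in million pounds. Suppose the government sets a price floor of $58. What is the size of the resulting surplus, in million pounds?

Rearranging demand gives qd = 254 - 4p; rearranging supply gives qs = 2p - 52. Setting quantity demanded equal to quantity supplied, 254 - 4p = 2p - 52, gives p* = 51 and q* = 50.
Since 58 > 51, the floor is binding.
At p = 58: qd = 254 - 4·58 = 22 and qs = 2·58 - 52 = 64.
Surplus = qs - qd = 64 - 22 = 42.

42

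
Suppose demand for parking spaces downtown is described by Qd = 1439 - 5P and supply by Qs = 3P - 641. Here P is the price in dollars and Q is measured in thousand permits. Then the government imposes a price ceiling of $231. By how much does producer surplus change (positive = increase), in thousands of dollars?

Equilibrium: 1439 - 5P = 3P - 641, so 2080 = 8P and P* = 260, Q* = 139.
Since 231 < 260, the ceiling is binding.
At P = 231: Qd = 1439 - 5·231 = 284 and Qs = 3·231 - 641 = 52.
Producer surplus without the control is ½ · (260 - 641/3) · 139 = 19321/6.
With the ceiling, producers sell 52 units at 231, so PS = ½ · (231 - 641/3) · 52 = 1352/3.
Change in producer surplus = 1352/3 - 19321/6 = -2769.5.

-2769.5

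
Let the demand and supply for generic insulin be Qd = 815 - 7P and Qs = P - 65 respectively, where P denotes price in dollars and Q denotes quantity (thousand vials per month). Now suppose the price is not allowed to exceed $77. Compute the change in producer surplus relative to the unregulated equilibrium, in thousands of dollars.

-940.5

Equilibrium: 815 - 7P = P - 65, so 880 = 8P and P* = 110, Q* = 45.
Since 77 < 110, the ceiling is binding.
At P = 77: Qd = 815 - 7·77 = 276 and Qs = 77 - 65 = 12.
Producer surplus without the control is ½ · (110 - 65) · 45 = 1012.5.
With the ceiling, producers sell 12 units at 77, so PS = ½ · (77 - 65) · 12 = 72.
Change in producer surplus = 72 - 1012.5 = -940.5.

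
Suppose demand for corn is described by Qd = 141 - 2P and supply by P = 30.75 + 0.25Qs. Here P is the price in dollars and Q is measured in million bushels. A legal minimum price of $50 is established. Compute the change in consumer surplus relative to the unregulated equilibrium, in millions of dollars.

-282

Rearranging supply gives Qs = 4P - 123. Without the control the market clears where 141 - 2P = 4P - 123, i.e. P* = 44 and Q* = 53.
Since 50 > 44, the floor is binding.
At P = 50: Qd = 141 - 2·50 = 41 and Qs = 4·50 - 123 = 77.
Consumer surplus without the control is ½ · (70.5 - 44) · 53 = 702.25.
With the floor, consumers buy 41 units at 50, so CS = ½ · (70.5 - 50) · 41 = 420.25.
Change in consumer surplus = 420.25 - 702.25 = -282.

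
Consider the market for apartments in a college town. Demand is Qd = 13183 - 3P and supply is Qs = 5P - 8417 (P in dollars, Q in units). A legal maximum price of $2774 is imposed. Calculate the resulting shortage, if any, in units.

Without the control the market clears where 13183 - 3P = 5P - 8417, i.e. P* = 2700 and Q* = 5083.
Since 2774 is above P* = 2700, the ceiling does not bind and the free-market outcome prevails.
Since the control does not bind, there is no shortage.

0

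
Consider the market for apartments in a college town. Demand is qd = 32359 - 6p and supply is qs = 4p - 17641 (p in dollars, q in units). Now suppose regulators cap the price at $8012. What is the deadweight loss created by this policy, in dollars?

Setting quantity demanded equal to quantity supplied, 32359 - 6p = 4p - 17641, gives p* = 5000 and q* = 2359.
Since 8012 is above p* = 5000, the ceiling does not bind and the free-market outcome prevails.
Since the control does not bind, no trades are prevented and deadweight loss is zero.

0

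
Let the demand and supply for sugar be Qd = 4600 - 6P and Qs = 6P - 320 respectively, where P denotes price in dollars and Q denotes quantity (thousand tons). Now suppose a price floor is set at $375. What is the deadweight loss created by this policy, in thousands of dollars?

0

In a free market, 4600 - 6P = 6P - 320 gives the equilibrium P* = 410, Q* = 2140.
The floor of 375 is below the equilibrium price 410, so it is not binding; the market clears at P* = 410, Q* = 2140.
Since the control does not bind, no trades are prevented and deadweight loss is zero.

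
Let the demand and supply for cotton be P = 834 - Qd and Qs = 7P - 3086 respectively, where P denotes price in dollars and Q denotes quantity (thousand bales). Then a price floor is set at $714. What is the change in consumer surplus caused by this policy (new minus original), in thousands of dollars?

Rearranging demand gives Qd = 834 - P. Equilibrium: 834 - P = 7P - 3086, so 3920 = 8P and P* = 490, Q* = 344.
Since 714 > 490, the floor is binding.
At P = 714: Qd = 834 - 714 = 120 and Qs = 7·714 - 3086 = 1912.
Consumer surplus without the control is ½ · (834 - 490) · 344 = 59168.
With the floor, consumers buy 120 units at 714, so CS = ½ · (834 - 714) · 120 = 7200.
Change in consumer surplus = 7200 - 59168 = -51968.

-51968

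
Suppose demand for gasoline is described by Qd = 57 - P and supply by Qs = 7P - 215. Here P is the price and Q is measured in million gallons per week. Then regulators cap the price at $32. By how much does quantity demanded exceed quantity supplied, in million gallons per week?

In a free market, 57 - P = 7P - 215 gives the equilibrium P* = 34, Q* = 23.
Because the ceiling (32) lies below the market-clearing price, it is binding.
At P = 32: Qd = 57 - 32 = 25 and Qs = 7·32 - 215 = 9.
Shortage = Qd - Qs = 25 - 9 = 16.

16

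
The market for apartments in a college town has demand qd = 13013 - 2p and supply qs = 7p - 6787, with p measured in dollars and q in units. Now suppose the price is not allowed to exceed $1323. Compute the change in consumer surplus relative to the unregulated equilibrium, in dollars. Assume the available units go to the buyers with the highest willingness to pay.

Without the control the market clears where 13013 - 2p = 7p - 6787, i.e. p* = 2200 and q* = 8613.
Because the ceiling (1323) lies below the market-clearing price, it is binding.
At p = 1323: qd = 13013 - 2·1323 = 10367 and qs = 7·1323 - 6787 = 2474.
Consumer surplus without the control is ½ · (6506.5 - 2200) · 8613 = 18545942.25.
With the ceiling, 2474 units are sold at 1323 (assume they go to the highest-value buyers). The demand price at q = 2474 is 5269.5, so CS = ½ · [(6506.5 - 1323) + (5269.5 - 1323)] · 2474 = 11293810.
Change in consumer surplus = 11293810 - 18545942.25 = -7252132.25.

-7252132.25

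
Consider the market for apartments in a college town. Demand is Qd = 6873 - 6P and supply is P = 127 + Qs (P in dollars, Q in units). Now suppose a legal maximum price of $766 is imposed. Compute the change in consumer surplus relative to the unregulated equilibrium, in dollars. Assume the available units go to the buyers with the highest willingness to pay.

144963

Rearranging supply gives Qs = P - 127. Without the control the market clears where 6873 - 6P = P - 127, i.e. P* = 1000 and Q* = 873.
Because the ceiling (766) lies below the market-clearing price, it is binding.
At P = 766: Qd = 6873 - 6·766 = 2277 and Qs = 766 - 127 = 639.
Consumer surplus without the control is ½ · (1145.5 - 1000) · 873 = 63510.75.
With the ceiling, 639 units are sold at 766 (assume they go to the highest-value buyers). The demand price at Q = 639 is 1039, so CS = ½ · [(1145.5 - 766) + (1039 - 766)] · 639 = 208473.75.
Change in consumer surplus = 208473.75 - 63510.75 = 144963.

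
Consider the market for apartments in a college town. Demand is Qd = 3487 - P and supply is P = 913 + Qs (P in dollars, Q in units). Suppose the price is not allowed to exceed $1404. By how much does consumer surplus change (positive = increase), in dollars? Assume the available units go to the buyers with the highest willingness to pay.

74028

Rearranging supply gives Qs = P - 913. Equilibrium: 3487 - P = P - 913, so 4400 = 2P and P* = 2200, Q* = 1287.
Because the ceiling (1404) lies below the market-clearing price, it is binding.
At P = 1404: Qd = 3487 - 1404 = 2083 and Qs = 1404 - 913 = 491.
Consumer surplus without the control is ½ · (3487 - 2200) · 1287 = 828184.5.
With the ceiling, 491 units are sold at 1404 (assume they go to the highest-value buyers). The demand price at Q = 491 is 2996, so CS = ½ · [(3487 - 1404) + (2996 - 1404)] · 491 = 902212.5.
Change in consumer surplus = 902212.5 - 828184.5 = 74028.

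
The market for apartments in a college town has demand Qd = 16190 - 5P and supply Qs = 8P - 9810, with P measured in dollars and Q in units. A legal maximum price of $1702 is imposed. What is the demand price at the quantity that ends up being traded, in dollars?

Without the control the market clears where 16190 - 5P = 8P - 9810, i.e. P* = 2000 and Q* = 6190.
Because the ceiling (1702) lies below the market-clearing price, it is binding.
At P = 1702: Qd = 16190 - 5·1702 = 7680 and Qs = 8·1702 - 9810 = 3806.
Only 3806 units reach the market. On the demand curve, the marginal buyer's willingness to pay at Q = 3806 is (16190 - 3806)/5 = 2476.8.

2476.8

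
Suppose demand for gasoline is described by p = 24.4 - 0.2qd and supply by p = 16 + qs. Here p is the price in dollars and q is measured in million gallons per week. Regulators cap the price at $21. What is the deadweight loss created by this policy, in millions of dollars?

Rearranging demand gives qd = 122 - 5p; rearranging supply gives qs = p - 16. In a free market, 122 - 5p = p - 16 gives the equilibrium p* = 23, q* = 7.
The ceiling of 21 is below the equilibrium price 23, so it binds.
At p = 21: qd = 122 - 5·21 = 17 and qs = 21 - 16 = 5.
Quantity traded falls to 5. At q = 5 the demand price is (122 - 5)/5 = 23.4 and the supply price is 16 + 5 = 21.
Deadweight loss = ½ · (23.4 - 21) · (7 - 5) = ½ · 2.4 · 2 = 2.4.

2.4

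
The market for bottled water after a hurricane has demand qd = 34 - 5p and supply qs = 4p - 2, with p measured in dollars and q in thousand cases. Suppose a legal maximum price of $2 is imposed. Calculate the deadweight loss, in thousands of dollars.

14.4

In a free market, 34 - 5p = 4p - 2 gives the equilibrium p* = 4, q* = 14.
The ceiling of 2 is below the equilibrium price 4, so it binds.
At p = 2: qd = 34 - 5·2 = 24 and qs = 4·2 - 2 = 6.
Quantity traded falls to 6. At q = 6 the demand price is (34 - 6)/5 = 5.6 and the supply price is (2 + 6)/4 = 2.
Deadweight loss = ½ · (5.6 - 2) · (14 - 6) = ½ · 3.6 · 8 = 14.4.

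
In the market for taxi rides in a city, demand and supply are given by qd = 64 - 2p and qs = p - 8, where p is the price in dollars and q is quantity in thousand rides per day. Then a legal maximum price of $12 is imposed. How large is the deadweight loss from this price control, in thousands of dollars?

108

Without the control the market clears where 64 - 2p = p - 8, i.e. p* = 24 and q* = 16.
The ceiling of 12 is below the equilibrium price 24, so it binds.
At p = 12: qd = 64 - 2·12 = 40 and qs = 12 - 8 = 4.
Quantity traded falls to 4. At q = 4 the demand price is (64 - 4)/2 = 30 and the supply price is 8 + 4 = 12.
Deadweight loss = ½ · (30 - 12) · (16 - 4) = ½ · 18 · 12 = 108.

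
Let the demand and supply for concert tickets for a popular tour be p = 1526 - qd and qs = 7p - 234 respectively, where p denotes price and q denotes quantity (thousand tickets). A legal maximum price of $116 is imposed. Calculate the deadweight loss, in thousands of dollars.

302848

Rearranging demand gives qd = 1526 - p. In a free market, 1526 - p = 7p - 234 gives the equilibrium p* = 220, q* = 1306.
Because the ceiling (116) lies below the market-clearing price, it is binding.
At p = 116: qd = 1526 - 116 = 1410 and qs = 7·116 - 234 = 578.
Quantity traded falls to 578. At q = 578 the demand price is 1526 - 578 = 948 and the supply price is (234 + 578)/7 = 116.
Deadweight loss = ½ · (948 - 116) · (1306 - 578) = ½ · 832 · 728 = 302848.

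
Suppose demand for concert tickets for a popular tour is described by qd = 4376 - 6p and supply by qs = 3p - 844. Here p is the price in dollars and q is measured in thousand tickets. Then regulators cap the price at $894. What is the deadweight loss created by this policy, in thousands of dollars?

In a free market, 4376 - 6p = 3p - 844 gives the equilibrium p* = 580, q* = 896.
Since 894 is above p* = 580, the ceiling does not bind and the free-market outcome prevails.
Since the control does not bind, no trades are prevented and deadweight loss is zero.

0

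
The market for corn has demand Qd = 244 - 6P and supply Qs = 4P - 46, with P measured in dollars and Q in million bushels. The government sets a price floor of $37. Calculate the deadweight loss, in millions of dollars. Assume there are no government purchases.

In a free market, 244 - 6P = 4P - 46 gives the equilibrium P* = 29, Q* = 70.
The floor of 37 is above the equilibrium price 29, so it binds.
At P = 37: Qd = 244 - 6·37 = 22 and Qs = 4·37 - 46 = 102.
Quantity traded falls to 22. At Q = 22 the demand price is (244 - 22)/6 = 37 and the supply price is (46 + 22)/4 = 17.
Deadweight loss = ½ · (37 - 17) · (70 - 22) = ½ · 20 · 48 = 480.

480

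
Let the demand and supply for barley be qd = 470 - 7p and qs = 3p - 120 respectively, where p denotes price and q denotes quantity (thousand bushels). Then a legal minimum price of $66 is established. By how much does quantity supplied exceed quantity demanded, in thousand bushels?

Without the control the market clears where 470 - 7p = 3p - 120, i.e. p* = 59 and q* = 57.
Because the floor (66) lies above the market-clearing price, it is binding.
At p = 66: qd = 470 - 7·66 = 8 and qs = 3·66 - 120 = 78.
Surplus = qs - qd = 78 - 8 = 70.

70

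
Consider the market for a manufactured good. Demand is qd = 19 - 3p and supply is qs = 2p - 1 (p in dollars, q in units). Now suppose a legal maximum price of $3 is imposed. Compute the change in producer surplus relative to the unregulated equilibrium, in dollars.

Setting quantity demanded equal to quantity supplied, 19 - 3p = 2p - 1, gives p* = 4 and q* = 7.
The ceiling of 3 is below the equilibrium price 4, so it binds.
At p = 3: qd = 19 - 3·3 = 10 and qs = 2·3 - 1 = 5.
Producer surplus without the control is ½ · (4 - 0.5) · 7 = 12.25.
With the ceiling, producers sell 5 units at 3, so PS = ½ · (3 - 0.5) · 5 = 6.25.
Change in producer surplus = 6.25 - 12.25 = -6.

-6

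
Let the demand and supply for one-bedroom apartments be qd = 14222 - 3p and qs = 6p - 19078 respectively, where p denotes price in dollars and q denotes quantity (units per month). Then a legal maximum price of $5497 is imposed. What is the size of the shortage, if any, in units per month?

0

Setting quantity demanded equal to quantity supplied, 14222 - 3p = 6p - 19078, gives p* = 3700 and q* = 3122.
Since 5497 is above p* = 3700, the ceiling does not bind and the free-market outcome prevails.
Since the control does not bind, there is no shortage.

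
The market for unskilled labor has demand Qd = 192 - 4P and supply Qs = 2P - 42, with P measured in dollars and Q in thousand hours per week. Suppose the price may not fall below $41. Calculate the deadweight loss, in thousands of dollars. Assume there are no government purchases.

Without the control the market clears where 192 - 4P = 2P - 42, i.e. P* = 39 and Q* = 36.
The floor of 41 is above the equilibrium price 39, so it binds.
At P = 41: Qd = 192 - 4·41 = 28 and Qs = 2·41 - 42 = 40.
Quantity traded falls to 28. At Q = 28 the demand price is (192 - 28)/4 = 41 and the supply price is (42 + 28)/2 = 35.
Deadweight loss = ½ · (41 - 35) · (36 - 28) = ½ · 6 · 8 = 24.

24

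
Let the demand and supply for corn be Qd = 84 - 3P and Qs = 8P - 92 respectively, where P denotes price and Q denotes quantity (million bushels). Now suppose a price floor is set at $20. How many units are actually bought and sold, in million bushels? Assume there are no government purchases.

24

Equilibrium: 84 - 3P = 8P - 92, so 176 = 11P and P* = 16, Q* = 36.
Since 20 > 16, the floor is binding.
At P = 20: Qd = 84 - 3·20 = 24 and Qs = 8·20 - 92 = 68.
The quantity actually transacted is the short side, demand: 24.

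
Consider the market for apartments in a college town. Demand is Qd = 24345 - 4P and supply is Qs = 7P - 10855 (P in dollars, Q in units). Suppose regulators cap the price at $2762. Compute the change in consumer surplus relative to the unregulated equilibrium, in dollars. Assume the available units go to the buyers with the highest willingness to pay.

In a free market, 24345 - 4P = 7P - 10855 gives the equilibrium P* = 3200, Q* = 11545.
Since 2762 < 3200, the ceiling is binding.
At P = 2762: Qd = 24345 - 4·2762 = 13297 and Qs = 7·2762 - 10855 = 8479.
Consumer surplus without the control is ½ · (6086.25 - 3200) · 11545 = 16660878.125.
With the ceiling, 8479 units are sold at 2762 (assume they go to the highest-value buyers). The demand price at Q = 8479 is 3966.5, so CS = ½ · [(6086.25 - 2762) + (3966.5 - 2762)] · 8479 = 19199635.625.
Change in consumer surplus = 19199635.625 - 16660878.125 = 2538757.5.

2538757.5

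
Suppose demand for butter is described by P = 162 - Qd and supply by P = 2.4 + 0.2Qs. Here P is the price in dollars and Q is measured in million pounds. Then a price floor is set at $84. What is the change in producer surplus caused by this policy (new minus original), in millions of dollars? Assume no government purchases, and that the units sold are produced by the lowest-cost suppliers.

Rearranging demand gives Qd = 162 - P; rearranging supply gives Qs = 5P - 12. Setting quantity demanded equal to quantity supplied, 162 - P = 5P - 12, gives P* = 29 and Q* = 133.
Because the floor (84) lies above the market-clearing price, it is binding.
At P = 84: Qd = 162 - 84 = 78 and Qs = 5·84 - 12 = 408.
Producer surplus without the control is ½ · (29 - 2.4) · 133 = 1768.9.
With the floor, 78 units are sold at 84. The supply price at Q = 78 is 18, so PS = ½ · [(84 - 2.4) + (84 - 18)] · 78 = 5756.4.
Change in producer surplus = 5756.4 - 1768.9 = 3987.5.

3987.5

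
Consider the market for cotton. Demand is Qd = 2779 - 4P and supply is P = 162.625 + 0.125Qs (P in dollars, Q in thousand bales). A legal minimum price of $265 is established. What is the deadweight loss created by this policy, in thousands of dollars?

Rearranging supply gives Qs = 8P - 1301. In a free market, 2779 - 4P = 8P - 1301 gives the equilibrium P* = 340, Q* = 1419.
The floor of 265 is below the equilibrium price 340, so it is not binding; the market clears at P* = 340, Q* = 1419.
Since the control does not bind, no trades are prevented and deadweight loss is zero.

0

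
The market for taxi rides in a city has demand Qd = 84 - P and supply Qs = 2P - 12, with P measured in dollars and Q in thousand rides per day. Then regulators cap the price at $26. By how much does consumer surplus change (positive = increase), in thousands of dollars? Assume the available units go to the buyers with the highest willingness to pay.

168

Setting quantity demanded equal to quantity supplied, 84 - P = 2P - 12, gives P* = 32 and Q* = 52.
The ceiling of 26 is below the equilibrium price 32, so it binds.
At P = 26: Qd = 84 - 26 = 58 and Qs = 2·26 - 12 = 40.
Consumer surplus without the control is ½ · (84 - 32) · 52 = 1352.
With the ceiling, 40 units are sold at 26 (assume they go to the highest-value buyers). The demand price at Q = 40 is 44, so CS = ½ · [(84 - 26) + (44 - 26)] · 40 = 1520.
Change in consumer surplus = 1520 - 1352 = 168.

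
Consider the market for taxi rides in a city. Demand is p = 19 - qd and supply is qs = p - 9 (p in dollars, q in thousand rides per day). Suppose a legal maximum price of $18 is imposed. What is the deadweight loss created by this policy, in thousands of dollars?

0

Rearranging demand gives qd = 19 - p. Equilibrium: 19 - p = p - 9, so 28 = 2p and p* = 14, q* = 5.
The ceiling of 18 is above the equilibrium price 14, so it is not binding; the market clears at p* = 14, q* = 5.
Since the control does not bind, no trades are prevented and deadweight loss is zero.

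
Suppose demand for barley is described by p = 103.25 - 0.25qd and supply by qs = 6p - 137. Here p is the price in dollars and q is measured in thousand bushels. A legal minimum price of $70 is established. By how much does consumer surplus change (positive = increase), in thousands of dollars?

-2445

Rearranging demand gives qd = 413 - 4p. Equilibrium: 413 - 4p = 6p - 137, so 550 = 10p and p* = 55, q* = 193.
The floor of 70 is above the equilibrium price 55, so it binds.
At p = 70: qd = 413 - 4·70 = 133 and qs = 6·70 - 137 = 283.
Consumer surplus without the control is ½ · (103.25 - 55) · 193 = 4656.125.
With the floor, consumers buy 133 units at 70, so CS = ½ · (103.25 - 70) · 133 = 2211.125.
Change in consumer surplus = 2211.125 - 4656.125 = -2445.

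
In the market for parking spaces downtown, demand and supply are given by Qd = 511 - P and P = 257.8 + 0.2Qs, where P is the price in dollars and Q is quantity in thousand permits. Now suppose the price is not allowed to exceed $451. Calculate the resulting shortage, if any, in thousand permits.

Rearranging supply gives Qs = 5P - 1289. In a free market, 511 - P = 5P - 1289 gives the equilibrium P* = 300, Q* = 211.
The ceiling of 451 is above the equilibrium price 300, so it is not binding; the market clears at P* = 300, Q* = 211.
Since the control does not bind, there is no shortage.

0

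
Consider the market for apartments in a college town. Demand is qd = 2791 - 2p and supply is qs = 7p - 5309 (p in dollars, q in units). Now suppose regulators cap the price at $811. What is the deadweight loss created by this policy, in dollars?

124755.75

Without the control the market clears where 2791 - 2p = 7p - 5309, i.e. p* = 900 and q* = 991.
The ceiling of 811 is below the equilibrium price 900, so it binds.
At p = 811: qd = 2791 - 2·811 = 1169 and qs = 7·811 - 5309 = 368.
Quantity traded falls to 368. At q = 368 the demand price is (2791 - 368)/2 = 1211.5 and the supply price is (5309 + 368)/7 = 811.
Deadweight loss = ½ · (1211.5 - 811) · (991 - 368) = ½ · 400.5 · 623 = 124755.75.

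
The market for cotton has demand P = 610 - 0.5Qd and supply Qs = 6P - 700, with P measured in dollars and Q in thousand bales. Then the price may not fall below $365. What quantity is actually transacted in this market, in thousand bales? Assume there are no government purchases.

490

Rearranging demand gives Qd = 1220 - 2P. Equilibrium: 1220 - 2P = 6P - 700, so 1920 = 8P and P* = 240, Q* = 740.
The floor of 365 is above the equilibrium price 240, so it binds.
At P = 365: Qd = 1220 - 2·365 = 490 and Qs = 6·365 - 700 = 1490.
The quantity actually transacted is the short side, demand: 490.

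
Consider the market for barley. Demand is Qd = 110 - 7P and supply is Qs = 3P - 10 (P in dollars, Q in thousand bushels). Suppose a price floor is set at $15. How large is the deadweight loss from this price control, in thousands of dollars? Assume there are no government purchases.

Setting quantity demanded equal to quantity supplied, 110 - 7P = 3P - 10, gives P* = 12 and Q* = 26.
The floor of 15 is above the equilibrium price 12, so it binds.
At P = 15: Qd = 110 - 7·15 = 5 and Qs = 3·15 - 10 = 35.
Quantity traded falls to 5. At Q = 5 the demand price is (110 - 5)/7 = 15 and the supply price is (10 + 5)/3 = 5.
Deadweight loss = ½ · (15 - 5) · (26 - 5) = ½ · 10 · 21 = 105.

105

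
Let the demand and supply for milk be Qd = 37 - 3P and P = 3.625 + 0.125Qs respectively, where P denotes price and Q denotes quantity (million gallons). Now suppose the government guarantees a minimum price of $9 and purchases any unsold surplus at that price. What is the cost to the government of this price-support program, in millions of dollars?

Rearranging supply gives Qs = 8P - 29. Setting quantity demanded equal to quantity supplied, 37 - 3P = 8P - 29, gives P* = 6 and Q* = 19.
Since 9 > 6, the floor is binding.
At P = 9: Qd = 37 - 3·9 = 10 and Qs = 8·9 - 29 = 43.
Surplus = Qs - Qd = 33.
Government expenditure = surplus × support price = 33 × 9 = 297.

297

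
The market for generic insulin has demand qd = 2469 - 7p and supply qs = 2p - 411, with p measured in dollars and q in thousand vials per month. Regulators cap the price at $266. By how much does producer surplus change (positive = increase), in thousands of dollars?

Equilibrium: 2469 - 7p = 2p - 411, so 2880 = 9p and p* = 320, q* = 229.
Since 266 < 320, the ceiling is binding.
At p = 266: qd = 2469 - 7·266 = 607 and qs = 2·266 - 411 = 121.
Producer surplus without the control is ½ · (320 - 205.5) · 229 = 13110.25.
With the ceiling, producers sell 121 units at 266, so PS = ½ · (266 - 205.5) · 121 = 3660.25.
Change in producer surplus = 3660.25 - 13110.25 = -9450.

-9450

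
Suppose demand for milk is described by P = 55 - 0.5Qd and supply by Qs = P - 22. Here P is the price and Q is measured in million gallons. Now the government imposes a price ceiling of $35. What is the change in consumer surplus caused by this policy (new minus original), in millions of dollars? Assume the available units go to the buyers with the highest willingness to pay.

Rearranging demand gives Qd = 110 - 2P. Equilibrium: 110 - 2P = P - 22, so 132 = 3P and P* = 44, Q* = 22.
The ceiling of 35 is below the equilibrium price 44, so it binds.
At P = 35: Qd = 110 - 2·35 = 40 and Qs = 35 - 22 = 13.
Consumer surplus without the control is ½ · (55 - 44) · 22 = 121.
With the ceiling, 13 units are sold at 35 (assume they go to the highest-value buyers). The demand price at Q = 13 is 48.5, so CS = ½ · [(55 - 35) + (48.5 - 35)] · 13 = 217.75.
Change in consumer surplus = 217.75 - 121 = 96.75.

96.75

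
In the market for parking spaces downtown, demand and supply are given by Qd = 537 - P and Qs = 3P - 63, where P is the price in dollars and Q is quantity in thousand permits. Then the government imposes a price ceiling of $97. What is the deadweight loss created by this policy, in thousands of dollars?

Setting quantity demanded equal to quantity supplied, 537 - P = 3P - 63, gives P* = 150 and Q* = 387.
Because the ceiling (97) lies below the market-clearing price, it is binding.
At P = 97: Qd = 537 - 97 = 440 and Qs = 3·97 - 63 = 228.
Quantity traded falls to 228. At Q = 228 the demand price is 537 - 228 = 309 and the supply price is (63 + 228)/3 = 97.
Deadweight loss = ½ · (309 - 97) · (387 - 228) = ½ · 212 · 159 = 16854.

16854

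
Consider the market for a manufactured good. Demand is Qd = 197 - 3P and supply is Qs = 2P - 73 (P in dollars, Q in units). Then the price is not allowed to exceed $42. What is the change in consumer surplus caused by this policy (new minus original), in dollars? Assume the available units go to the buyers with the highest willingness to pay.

Setting quantity demanded equal to quantity supplied, 197 - 3P = 2P - 73, gives P* = 54 and Q* = 35.
The ceiling of 42 is below the equilibrium price 54, so it binds.
At P = 42: Qd = 197 - 3·42 = 71 and Qs = 2·42 - 73 = 11.
Consumer surplus without the control is ½ · (197/3 - 54) · 35 = 1225/6.
With the ceiling, 11 units are sold at 42 (assume they go to the highest-value buyers). The demand price at Q = 11 is 62, so CS = ½ · [(197/3 - 42) + (62 - 42)] · 11 = 1441/6.
Change in consumer surplus = 1441/6 - 1225/6 = 36.

36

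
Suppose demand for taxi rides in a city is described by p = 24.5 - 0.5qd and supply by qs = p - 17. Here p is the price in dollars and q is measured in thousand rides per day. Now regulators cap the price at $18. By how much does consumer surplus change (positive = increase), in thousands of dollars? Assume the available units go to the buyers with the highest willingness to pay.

0

Rearranging demand gives qd = 49 - 2p. Setting quantity demanded equal to quantity supplied, 49 - 2p = p - 17, gives p* = 22 and q* = 5.
The ceiling of 18 is below the equilibrium price 22, so it binds.
At p = 18: qd = 49 - 2·18 = 13 and qs = 18 - 17 = 1.
Consumer surplus without the control is ½ · (24.5 - 22) · 5 = 6.25.
With the ceiling, 1 units are sold at 18 (assume they go to the highest-value buyers). The demand price at q = 1 is 24, so CS = ½ · [(24.5 - 18) + (24 - 18)] · 1 = 6.25.
Change in consumer surplus = 6.25 - 6.25 = 0.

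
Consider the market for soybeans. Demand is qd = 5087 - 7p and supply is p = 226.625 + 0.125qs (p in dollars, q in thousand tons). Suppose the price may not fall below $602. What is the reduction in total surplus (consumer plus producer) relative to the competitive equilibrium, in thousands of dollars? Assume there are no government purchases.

132326.25

Rearranging supply gives qs = 8p - 1813. In a free market, 5087 - 7p = 8p - 1813 gives the equilibrium p* = 460, q* = 1867.
Since 602 > 460, the floor is binding.
At p = 602: qd = 5087 - 7·602 = 873 and qs = 8·602 - 1813 = 3003.
Quantity traded falls to 873. At q = 873 the demand price is (5087 - 873)/7 = 602 and the supply price is (1813 + 873)/8 = 335.75.
Deadweight loss = ½ · (602 - 335.75) · (1867 - 873) = ½ · 266.25 · 994 = 132326.25.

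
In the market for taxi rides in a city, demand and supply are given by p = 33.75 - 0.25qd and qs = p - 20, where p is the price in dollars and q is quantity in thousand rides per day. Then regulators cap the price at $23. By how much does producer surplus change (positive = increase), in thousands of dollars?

-56

Rearranging demand gives qd = 135 - 4p. Setting quantity demanded equal to quantity supplied, 135 - 4p = p - 20, gives p* = 31 and q* = 11.
The ceiling of 23 is below the equilibrium price 31, so it binds.
At p = 23: qd = 135 - 4·23 = 43 and qs = 23 - 20 = 3.
Producer surplus without the control is ½ · (31 - 20) · 11 = 60.5.
With the ceiling, producers sell 3 units at 23, so PS = ½ · (23 - 20) · 3 = 4.5.
Change in producer surplus = 4.5 - 60.5 = -56.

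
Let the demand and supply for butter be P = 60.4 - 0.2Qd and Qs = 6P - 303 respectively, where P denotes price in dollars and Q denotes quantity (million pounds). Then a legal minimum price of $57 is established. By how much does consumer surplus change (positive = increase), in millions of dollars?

-44

Rearranging demand gives Qd = 302 - 5P. Setting quantity demanded equal to quantity supplied, 302 - 5P = 6P - 303, gives P* = 55 and Q* = 27.
Since 57 > 55, the floor is binding.
At P = 57: Qd = 302 - 5·57 = 17 and Qs = 6·57 - 303 = 39.
Consumer surplus without the control is ½ · (60.4 - 55) · 27 = 72.9.
With the floor, consumers buy 17 units at 57, so CS = ½ · (60.4 - 57) · 17 = 28.9.
Change in consumer surplus = 28.9 - 72.9 = -44.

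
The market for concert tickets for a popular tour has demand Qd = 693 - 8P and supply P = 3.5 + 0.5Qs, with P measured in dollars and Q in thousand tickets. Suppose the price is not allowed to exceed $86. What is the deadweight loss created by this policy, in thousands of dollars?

Rearranging supply gives Qs = 2P - 7. Equilibrium: 693 - 8P = 2P - 7, so 700 = 10P and P* = 70, Q* = 133.
Since 86 is above P* = 70, the ceiling does not bind and the free-market outcome prevails.
Since the control does not bind, no trades are prevented and deadweight loss is zero.

0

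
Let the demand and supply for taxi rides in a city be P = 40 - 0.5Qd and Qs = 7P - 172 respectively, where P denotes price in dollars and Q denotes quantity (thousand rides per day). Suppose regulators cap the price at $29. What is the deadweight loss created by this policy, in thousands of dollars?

Rearranging demand gives Qd = 80 - 2P. In a free market, 80 - 2P = 7P - 172 gives the equilibrium P* = 28, Q* = 24.
Since 29 is above P* = 28, the ceiling does not bind and the free-market outcome prevails.
Since the control does not bind, no trades are prevented and deadweight loss is zero.

0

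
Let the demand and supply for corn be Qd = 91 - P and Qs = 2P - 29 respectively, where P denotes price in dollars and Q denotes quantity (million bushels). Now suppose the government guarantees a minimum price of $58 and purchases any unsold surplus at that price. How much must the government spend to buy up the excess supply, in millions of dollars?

3132

Setting quantity demanded equal to quantity supplied, 91 - P = 2P - 29, gives P* = 40 and Q* = 51.
Since 58 > 40, the floor is binding.
At P = 58: Qd = 91 - 58 = 33 and Qs = 2·58 - 29 = 87.
Surplus = Qs - Qd = 54.
Government expenditure = surplus × support price = 54 × 58 = 3132.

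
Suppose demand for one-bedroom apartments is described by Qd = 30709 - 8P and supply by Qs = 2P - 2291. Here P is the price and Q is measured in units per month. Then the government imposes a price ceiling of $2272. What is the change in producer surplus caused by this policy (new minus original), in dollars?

Equilibrium: 30709 - 8P = 2P - 2291, so 33000 = 10P and P* = 3300, Q* = 4309.
Since 2272 < 3300, the ceiling is binding.
At P = 2272: Qd = 30709 - 8·2272 = 12533 and Qs = 2·2272 - 2291 = 2253.
Producer surplus without the control is ½ · (3300 - 1145.5) · 4309 = 4641870.25.
With the ceiling, producers sell 2253 units at 2272, so PS = ½ · (2272 - 1145.5) · 2253 = 1269002.25.
Change in producer surplus = 1269002.25 - 4641870.25 = -3372868.

-3372868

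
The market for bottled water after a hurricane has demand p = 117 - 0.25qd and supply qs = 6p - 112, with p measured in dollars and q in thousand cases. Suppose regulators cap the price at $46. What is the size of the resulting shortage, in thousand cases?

Rearranging demand gives qd = 468 - 4p. Equilibrium: 468 - 4p = 6p - 112, so 580 = 10p and p* = 58, q* = 236.
The ceiling of 46 is below the equilibrium price 58, so it binds.
At p = 46: qd = 468 - 4·46 = 284 and qs = 6·46 - 112 = 164.
Shortage = qd - qs = 284 - 164 = 120.

120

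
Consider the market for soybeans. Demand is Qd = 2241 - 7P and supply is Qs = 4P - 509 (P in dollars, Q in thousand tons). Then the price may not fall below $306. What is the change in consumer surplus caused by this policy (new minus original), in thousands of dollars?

-16520

Setting quantity demanded equal to quantity supplied, 2241 - 7P = 4P - 509, gives P* = 250 and Q* = 491.
The floor of 306 is above the equilibrium price 250, so it binds.
At P = 306: Qd = 2241 - 7·306 = 99 and Qs = 4·306 - 509 = 715.
Consumer surplus without the control is ½ · (2241/7 - 250) · 491 = 241081/14.
With the floor, consumers buy 99 units at 306, so CS = ½ · (2241/7 - 306) · 99 = 9801/14.
Change in consumer surplus = 9801/14 - 241081/14 = -16520.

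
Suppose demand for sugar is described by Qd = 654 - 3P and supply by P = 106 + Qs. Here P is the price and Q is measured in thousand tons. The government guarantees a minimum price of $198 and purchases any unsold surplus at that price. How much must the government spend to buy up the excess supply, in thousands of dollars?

6336

Rearranging supply gives Qs = P - 106. In a free market, 654 - 3P = P - 106 gives the equilibrium P* = 190, Q* = 84.
The floor of 198 is above the equilibrium price 190, so it binds.
At P = 198: Qd = 654 - 3·198 = 60 and Qs = 198 - 106 = 92.
Surplus = Qs - Qd = 32.
Government expenditure = surplus × support price = 32 × 198 = 6336.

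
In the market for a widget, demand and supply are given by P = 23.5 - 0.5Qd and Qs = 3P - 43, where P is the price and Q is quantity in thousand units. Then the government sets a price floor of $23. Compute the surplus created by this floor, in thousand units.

Rearranging demand gives Qd = 47 - 2P. Setting quantity demanded equal to quantity supplied, 47 - 2P = 3P - 43, gives P* = 18 and Q* = 11.
Since 23 > 18, the floor is binding.
At P = 23: Qd = 47 - 2·23 = 1 and Qs = 3·23 - 43 = 26.
Surplus = Qs - Qd = 26 - 1 = 25.

25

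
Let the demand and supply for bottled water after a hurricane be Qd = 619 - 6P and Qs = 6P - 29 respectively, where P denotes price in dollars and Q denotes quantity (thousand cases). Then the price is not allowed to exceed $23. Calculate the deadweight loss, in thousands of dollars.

Setting quantity demanded equal to quantity supplied, 619 - 6P = 6P - 29, gives P* = 54 and Q* = 295.
The ceiling of 23 is below the equilibrium price 54, so it binds.
At P = 23: Qd = 619 - 6·23 = 481 and Qs = 6·23 - 29 = 109.
Quantity traded falls to 109. At Q = 109 the demand price is (619 - 109)/6 = 85 and the supply price is (29 + 109)/6 = 23.
Deadweight loss = ½ · (85 - 23) · (295 - 109) = ½ · 62 · 186 = 5766.

5766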